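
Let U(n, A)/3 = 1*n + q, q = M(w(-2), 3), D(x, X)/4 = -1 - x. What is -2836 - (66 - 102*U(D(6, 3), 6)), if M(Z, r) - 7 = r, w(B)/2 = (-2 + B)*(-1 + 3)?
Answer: -8410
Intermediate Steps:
w(B) = -8 + 4*B (w(B) = 2*((-2 + B)*(-1 + 3)) = 2*((-2 + B)*2) = 2*(-4 + 2*B) = -8 + 4*B)
D(x, X) = -4 - 4*x (D(x, X) = 4*(-1 - x) = -4 - 4*x)
M(Z, r) = 7 + r
q = 10 (q = 7 + 3 = 10)
U(n, A) = 30 + 3*n (U(n, A) = 3*(1*n + 10) = 3*(n + 10) = 3*(10 + n) = 30 + 3*n)
-2836 - (66 - 102*U(D(6, 3), 6)) = -2836 - (66 - 102*(30 + 3*(-4 - 4*6))) = -2836 - (66 - 102*(30 + 3*(-4 - 24))) = -2836 - (66 - 102*(30 + 3*(-28))) = -2836 - (66 - 102*(30 - 84)) = -2836 - (66 - 102*(-54)) = -2836 - (66 + 5508) = -2836 - 1*5574 = -2836 - 5574 = -8410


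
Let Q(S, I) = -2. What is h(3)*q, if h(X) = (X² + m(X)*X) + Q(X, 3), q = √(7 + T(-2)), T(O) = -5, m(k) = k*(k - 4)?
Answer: -2*√2 ≈ -2.8284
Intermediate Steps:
m(k) = k*(-4 + k)
q = √2 (q = √(7 - 5) = √2 ≈ 1.4142)
h(X) = -2 + X² + X²*(-4 + X) (h(X) = (X² + (X*(-4 + X))*X) - 2 = (X² + X²*(-4 + X)) - 2 = -2 + X² + X²*(-4 + X))
h(3)*q = (-2 + 3³ - 3*3²)*√2 = (-2 + 27 - 3*9)*√2 = (-2 + 27 - 27)*√2 = -2*√2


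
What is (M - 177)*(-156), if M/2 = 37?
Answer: 16068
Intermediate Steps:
M = 74 (M = 2*37 = 74)
(M - 177)*(-156) = (74 - 177)*(-156) = -103*(-156) = 16068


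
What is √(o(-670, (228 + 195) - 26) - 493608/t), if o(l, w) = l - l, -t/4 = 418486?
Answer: √12910502343/209243 ≈ 0.54303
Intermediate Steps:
t = -1673944 (t = -4*418486 = -1673944)
o(l, w) = 0
√(o(-670, (228 + 195) - 26) - 493608/t) = √(0 - 493608/(-1673944)) = √(0 - 493608*(-1/1673944)) = √(0 + 61701/209243) = √(61701/209243) = √12910502343/209243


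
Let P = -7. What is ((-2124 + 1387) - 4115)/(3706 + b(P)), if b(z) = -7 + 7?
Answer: -2426/1853 ≈ -1.3092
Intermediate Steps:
b(z) = 0
((-2124 + 1387) - 4115)/(3706 + b(P)) = ((-2124 + 1387) - 4115)/(3706 + 0) = (-737 - 4115)/3706 = -4852*1/3706 = -2426/1853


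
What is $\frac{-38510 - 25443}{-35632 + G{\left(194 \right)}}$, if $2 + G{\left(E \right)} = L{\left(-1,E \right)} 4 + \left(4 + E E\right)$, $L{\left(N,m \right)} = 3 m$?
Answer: $- \frac{63953}{4334} \approx -14.756$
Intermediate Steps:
$G{\left(E \right)} = 2 + E^{2} + 12 E$ ($G{\left(E \right)} = -2 + \left(3 E 4 + \left(4 + E E\right)\right) = -2 + \left(12 E + \left(4 + E^{2}\right)\right) = -2 + \left(4 + E^{2} + 12 E\right) = 2 + E^{2} + 12 E$)
$\frac{-38510 - 25443}{-35632 + G{\left(194 \right)}} = \frac{-38510 - 25443}{-35632 + \left(2 + 194^{2} + 12 \cdot 194\right)} = - \frac{63953}{-35632 + \left(2 + 37636 + 2328\right)} = - \frac{63953}{-35632 + 39966} = - \frac{63953}{4334}$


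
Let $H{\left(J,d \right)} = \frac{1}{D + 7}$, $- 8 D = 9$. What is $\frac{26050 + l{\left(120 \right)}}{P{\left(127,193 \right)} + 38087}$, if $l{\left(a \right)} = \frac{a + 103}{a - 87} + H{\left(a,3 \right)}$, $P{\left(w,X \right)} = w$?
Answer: $\frac{40414295}{59269914} \approx 0.68187$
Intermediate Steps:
$D = - \frac{9}{8}$ ($D = \left(- \frac{1}{8}\right) 9 = - \frac{9}{8} \approx -1.125$)
$H{\left(J,d \right)} = \frac{8}{47}$ ($H{\left(J,d \right)} = \frac{1}{- \frac{9}{8} + 7} = \frac{1}{\frac{47}{8}} = \frac{8}{47}$)
$l{\left(a \right)} = \frac{8}{47} + \frac{103 + a}{-87 + a}$ ($l{\left(a \right)} = \frac{a + 103}{a - 87} + \frac{8}{47} = \frac{103 + a}{-87 + a} + \frac{8}{47} = \frac{8}{47} + \frac{103 + a}{-87 + a}$)
$\frac{26050 + l{\left(120 \right)}}{P{\left(127,193 \right)} + 38087} = \frac{26050 + \frac{5 \left(829 + 11 \cdot 120\right)}{47 \left(-87 + 120\right)}}{127 + 38087} = \frac{26050 + \frac{5 \left(829 + 1320\right)}{47 \cdot 33}}{38214} = \left(26050 + \frac{5}{47} \cdot \frac{1}{33} \cdot 2149\right) \frac{1}{38214} = \left(26050 + \frac{10745}{1551}\right) \frac{1}{38214} = \frac{40414295}{1551} \cdot \frac{1}{38214} = \frac{40414295}{59269914}$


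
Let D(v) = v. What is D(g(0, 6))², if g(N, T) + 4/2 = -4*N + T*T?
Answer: 1156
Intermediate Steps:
g(N, T) = -2 + T² - 4*N (g(N, T) = -2 + (-4*N + T*T) = -2 + (-4*N + T²) = -2 + (T² - 4*N) = -2 + T² - 4*N)
D(g(0, 6))² = (-2 + 6² - 4*0)² = (-2 + 36 + 0)² = 34² = 1156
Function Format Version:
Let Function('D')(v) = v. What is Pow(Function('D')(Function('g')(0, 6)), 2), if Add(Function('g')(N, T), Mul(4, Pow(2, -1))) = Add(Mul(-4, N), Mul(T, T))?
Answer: 1156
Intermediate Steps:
Function('g')(N, T) = Add(-2, Pow(T, 2), Mul(-4, N)) (Function('g')(N, T) = Add(-2, Add(Mul(-4, N), Mul(T, T))) = Add(-2, Add(Mul(-4, N), Pow(T, 2))) = Add(-2, Add(Pow(T, 2), Mul(-4, N))) = Add(-2, Pow(T, 2), Mul(-4, N)))
Pow(Function('D')(Function('g')(0, 6)), 2) = Pow(Add(-2, Pow(6, 2), Mul(-4, 0)), 2) = Pow(Add(-2, 36, 0), 2) = Pow(34, 2) = 1156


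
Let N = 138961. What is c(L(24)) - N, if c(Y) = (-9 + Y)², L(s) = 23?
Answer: -138765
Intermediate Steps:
c(L(24)) - N = (-9 + 23)² - 1*138961 = 14² - 138961 = 196 - 138961 = -138765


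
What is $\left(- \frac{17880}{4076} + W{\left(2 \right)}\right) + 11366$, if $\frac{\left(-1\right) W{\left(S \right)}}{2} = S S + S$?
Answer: $\frac{11565256}{1019} \approx 11350.0$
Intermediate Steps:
$W{\left(S \right)} = - 2 S - 2 S^{2}$ ($W{\left(S \right)} = - 2 \left(S S + S\right) = - 2 \left(S^{2} + S\right) = - 2 \left(S + S^{2}\right) = - 2 S - 2 S^{2}$)
$\left(- \frac{17880}{4076} + W{\left(2 \right)}\right) + 11366 = \left(- \frac{17880}{4076} - 4 \left(1 + 2\right)\right) + 11366 = \left(\left(-17880\right) \frac{1}{4076} - 4 \cdot 3\right) + 11366 = \left(- \frac{4470}{1019} - 12\right) + 11366 = - \frac{16698}{1019} + 11366 = \frac{11565256}{1019}$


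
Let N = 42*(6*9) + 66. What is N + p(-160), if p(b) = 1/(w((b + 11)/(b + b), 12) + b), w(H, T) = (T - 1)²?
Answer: 91025/39 ≈ 2334.0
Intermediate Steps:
w(H, T) = (-1 + T)²
p(b) = 1/(121 + b) (p(b) = 1/((-1 + 12)² + b) = 1/(11² + b) = 1/(121 + b))
N = 2334 (N = 42*54 + 66 = 2268 + 66 = 2334)
N + p(-160) = 2334 + 1/(121 - 160) = 2334 + 1/(-39) = 2334 - 1/39 = 91025/39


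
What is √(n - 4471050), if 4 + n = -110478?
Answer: 2*I*√1145383 ≈ 2140.5*I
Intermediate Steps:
n = -110482 (n = -4 - 110478 = -110482)
√(n - 4471050) = √(-110482 - 4471050) = √(-4581532) = 2*I*√1145383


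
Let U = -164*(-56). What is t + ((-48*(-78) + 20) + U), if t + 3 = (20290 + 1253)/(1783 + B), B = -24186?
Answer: 6743844/521 ≈ 12944.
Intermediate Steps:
U = 9184
t = -2064/521 (t = -3 + (20290 + 1253)/(1783 - 24186) = -3 + 21543/(-22403) = -3 + 21543*(-1/22403) = -3 - 501/521 = -2064/521 ≈ -3.9616)
t + ((-48*(-78) + 20) + U) = -2064/521 + ((-48*(-78) + 20) + 9184) = -2064/521 + ((3744 + 20) + 9184) = -2064/521 + (3764 + 9184) = -2064/521 + 12948 = 6743844/521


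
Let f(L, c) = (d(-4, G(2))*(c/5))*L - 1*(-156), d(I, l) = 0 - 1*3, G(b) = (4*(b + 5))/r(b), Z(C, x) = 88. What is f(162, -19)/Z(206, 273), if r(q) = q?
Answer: 5007/220 ≈ 22.759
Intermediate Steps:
G(b) = (20 + 4*b)/b (G(b) = (4*(b + 5))/b = (4*(5 + b))/b = (20 + 4*b)/b)
d(I, l) = -3 (d(I, l) = 0 - 3 = -3)
f(L, c) = 156 - 3*L*c/5 (f(L, c) = (-3*c/5)*L - 1*(-156) = (-3*c/5)*L + 156 = -3*L*c/5 + 156 = 156 - 3*L*c/5)
f(162, -19)/Z(206, 273) = (156 - ⅗*162*(-19))/88 = (156 + 9234/5)*(1/88) = (10014/5)*(1/88) = 5007/220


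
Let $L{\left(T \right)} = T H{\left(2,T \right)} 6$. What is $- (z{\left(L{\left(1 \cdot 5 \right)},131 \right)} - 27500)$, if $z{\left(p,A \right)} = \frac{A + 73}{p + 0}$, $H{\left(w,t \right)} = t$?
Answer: $\frac{687466}{25} \approx 27499.0$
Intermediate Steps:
$L{\left(T \right)} = 6 T^{2}$ ($L{\left(T \right)} = T T 6 = T^{2} \cdot 6 = 6 T^{2}$)
$z{\left(p,A \right)} = \frac{73 + A}{p}$
$- (z{\left(L{\left(1 \cdot 5 \right)},131 \right)} - 27500) = - (\frac{73 + 131}{6 \left(1 \cdot 5\right)^{2}} - 27500) = - (\frac{1}{6 \cdot 5^{2}} \cdot 204 - 27500) = - (\frac{1}{6 \cdot 25} \cdot 204 - 27500) = - (\frac{1}{150} \cdot 204 - 27500) = - (\frac{34}{25} - 27500) = \left(-1\right) \left(- \frac{687466}{25}\right) = \frac{687466}{25}$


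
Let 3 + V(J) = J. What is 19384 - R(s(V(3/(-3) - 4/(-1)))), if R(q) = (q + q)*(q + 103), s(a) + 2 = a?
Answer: 19788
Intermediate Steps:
V(J) = -3 + J
s(a) = -2 + a
R(q) = 2*q*(103 + q) (R(q) = (2*q)*(103 + q) = 2*q*(103 + q))
19384 - R(s(V(3/(-3) - 4/(-1)))) = 19384 - 2*(-2 + (-3 + (3/(-3) - 4/(-1))))*(103 + (-2 + (-3 + (3/(-3) - 4/(-1))))) = 19384 - 2*(-2 + (-3 + (3*(-⅓) - 4*(-1))))*(103 + (-2 + (-3 + (3*(-⅓) - 4*(-1))))) = 19384 - 2*(-2 + (-3 + (-1 + 4)))*(103 + (-2 + (-3 + (-1 + 4)))) = 19384 - 2*(-2 + (-3 + 3))*(103 + (-2 + (-3 + 3))) = 19384 - 2*(-2 + 0)*(103 + (-2 + 0)) = 19384 - 2*(-2)*(103 - 2) = 19384 - 2*(-2)*101 = 19384 - 1*(-404) = 19384 + 404 = 19788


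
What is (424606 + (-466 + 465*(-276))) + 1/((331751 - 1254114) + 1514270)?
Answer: 175086090601/591907 ≈ 2.9580e+5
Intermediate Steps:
(424606 + (-466 + 465*(-276))) + 1/((331751 - 1254114) + 1514270) = (424606 + (-466 - 128340)) + 1/(-922363 + 1514270) = (424606 - 128806) + 1/591907 = 295800 + 1/591907 = 175086090601/591907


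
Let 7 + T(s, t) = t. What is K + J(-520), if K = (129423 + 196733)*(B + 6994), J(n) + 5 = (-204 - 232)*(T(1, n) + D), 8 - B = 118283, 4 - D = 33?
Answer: -36294723425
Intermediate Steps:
T(s, t) = -7 + t
D = -29 (D = 4 - 1*33 = 4 - 33 = -29)
B = -118275 (B = 8 - 1*118283 = 8 - 118283 = -118275)
J(n) = 15691 - 436*n (J(n) = -5 + (-204 - 232)*((-7 + n) - 29) = -5 - 436*(-36 + n) = -5 + (15696 - 436*n) = 15691 - 436*n)
K = -36294965836 (K = (129423 + 196733)*(-118275 + 6994) = 326156*(-111281) = -36294965836)
K + J(-520) = -36294965836 + (15691 - 436*(-520)) = -36294965836 + (15691 + 226720) = -36294965836 + 242411 = -36294723425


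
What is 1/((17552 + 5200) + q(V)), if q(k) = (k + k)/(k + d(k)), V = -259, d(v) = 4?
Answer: 255/5802278 ≈ 4.3948e-5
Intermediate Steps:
q(k) = 2*k/(4 + k) (q(k) = (k + k)/(k + 4) = (2*k)/(4 + k) = 2*k/(4 + k))
1/((17552 + 5200) + q(V)) = 1/((17552 + 5200) + 2*(-259)/(4 - 259)) = 1/(22752 + 2*(-259)/(-255)) = 1/(22752 + 2*(-259)*(-1/255)) = 1/(22752 + 518/255) = 1/(5802278/255) = 255/5802278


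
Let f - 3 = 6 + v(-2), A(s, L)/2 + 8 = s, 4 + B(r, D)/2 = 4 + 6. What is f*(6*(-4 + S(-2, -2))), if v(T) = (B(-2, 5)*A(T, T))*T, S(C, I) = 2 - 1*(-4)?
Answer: 5868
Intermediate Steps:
B(r, D) = 12 (B(r, D) = -8 + 2*(4 + 6) = -8 + 2*10 = -8 + 20 = 12)
A(s, L) = -16 + 2*s
S(C, I) = 6 (S(C, I) = 2 + 4 = 6)
v(T) = T*(-192 + 24*T) (v(T) = (12*(-16 + 2*T))*T = (-192 + 24*T)*T = T*(-192 + 24*T))
f = 489 (f = 3 + (6 + 24*(-2)*(-8 - 2)) = 3 + (6 + 24*(-2)*(-10)) = 3 + (6 + 480) = 3 + 486 = 489)
f*(6*(-4 + S(-2, -2))) = 489*(6*(-4 + 6)) = 489*(6*2) = 489*12 = 5868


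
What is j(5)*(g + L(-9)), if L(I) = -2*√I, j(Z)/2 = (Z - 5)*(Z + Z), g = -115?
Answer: 0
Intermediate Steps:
j(Z) = 4*Z*(-5 + Z) (j(Z) = 2*((Z - 5)*(Z + Z)) = 2*((-5 + Z)*(2*Z)) = 2*(2*Z*(-5 + Z)) = 4*Z*(-5 + Z))
j(5)*(g + L(-9)) = (4*5*(-5 + 5))*(-115 - 6*I) = (4*5*0)*(-115 - 6*I) = 0*(-115 - 6*I) = 0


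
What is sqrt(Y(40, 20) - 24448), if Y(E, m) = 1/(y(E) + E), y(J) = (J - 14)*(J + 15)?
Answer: I*sqrt(1078156770)/210 ≈ 156.36*I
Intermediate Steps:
y(J) = (-14 + J)*(15 + J)
Y(E, m) = 1/(-210 + E**2 + 2*E) (Y(E, m) = 1/((-210 + E + E**2) + E) = 1/(-210 + E**2 + 2*E))
sqrt(Y(40, 20) - 24448) = sqrt(1/(-210 + 40**2 + 2*40) - 24448) = sqrt(1/(-210 + 1600 + 80) - 24448) = sqrt(1/1470 - 24448) = sqrt(-35938559/1470) = I*sqrt(1078156770)/210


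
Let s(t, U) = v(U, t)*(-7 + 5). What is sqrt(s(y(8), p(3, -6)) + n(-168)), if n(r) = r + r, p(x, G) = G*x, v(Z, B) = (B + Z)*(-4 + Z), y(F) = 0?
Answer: 2*I*sqrt(282) ≈ 33.586*I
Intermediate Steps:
v(Z, B) = (-4 + Z)*(B + Z)
n(r) = 2*r
s(t, U) = -2*U**2 + 8*U + 8*t - 2*U*t (s(t, U) = (U**2 - 4*t - 4*U + t*U)*(-7 + 5) = (U**2 - 4*t - 4*U + U*t)*(-2) = (U**2 - 4*U - 4*t + U*t)*(-2) = -2*U**2 + 8*U + 8*t - 2*U*t)
sqrt(s(y(8), p(3, -6)) + n(-168)) = sqrt((-2*(-6*3)**2 + 8*(-6*3) + 8*0 - 2*(-6*3)*0) + 2*(-168)) = sqrt((-2*(-18)**2 + 8*(-18) + 0 - 2*(-18)*0) - 336) = sqrt((-2*324 - 144 + 0 + 0) - 336) = sqrt((-648 - 144 + 0 + 0) - 336) = sqrt(-792 - 336) = sqrt(-1128) = 2*I*sqrt(282)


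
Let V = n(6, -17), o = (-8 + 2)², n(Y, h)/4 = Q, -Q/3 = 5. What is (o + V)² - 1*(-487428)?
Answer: 488004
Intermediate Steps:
Q = -15 (Q = -3*5 = -15)
n(Y, h) = -60 (n(Y, h) = 4*(-15) = -60)
o = 36 (o = (-6)² = 36)
V = -60
(o + V)² - 1*(-487428) = (36 - 60)² - 1*(-487428) = (-24)² + 487428 = 576 + 487428 = 488004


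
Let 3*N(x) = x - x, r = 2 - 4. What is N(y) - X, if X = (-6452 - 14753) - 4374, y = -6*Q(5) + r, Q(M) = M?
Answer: 25579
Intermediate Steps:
r = -2
y = -32 (y = -6*5 - 2 = -30 - 2 = -32)
N(x) = 0 (N(x) = (x - x)/3 = (⅓)*0 = 0)
X = -25579 (X = -21205 - 4374 = -25579)
N(y) - X = 0 - 1*(-25579) = 0 + 25579 = 25579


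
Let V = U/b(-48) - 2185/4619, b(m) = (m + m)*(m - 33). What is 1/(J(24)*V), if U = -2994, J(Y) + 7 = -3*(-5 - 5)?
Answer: -5986224/118142743 ≈ -0.050669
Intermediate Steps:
J(Y) = 23 (J(Y) = -7 - 3*(-5 - 5) = -7 - 3*(-10) = -7 + 30 = 23)
b(m) = 2*m*(-33 + m) (b(m) = (2*m)*(-33 + m) = 2*m*(-33 + m))
V = -5136641/5986224 (V = -2994*(-1/(96*(-33 - 48))) - 2185/4619 = -2994/(2*(-48)*(-81)) - 2185*1/4619 = -2994/7776 - 2185/4619 = -2994*1/7776 - 2185/4619 = -499/1296 - 2185/4619 = -5136641/5986224 ≈ -0.85808)
1/(J(24)*V) = 1/(23*(-5136641/5986224)) = (1/23)*(-5986224/5136641) = -5986224/118142743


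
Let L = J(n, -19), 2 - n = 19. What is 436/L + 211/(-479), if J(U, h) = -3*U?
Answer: 198083/24429 ≈ 8.1085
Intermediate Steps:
n = -17 (n = 2 - 1*19 = 2 - 19 = -17)
J(U, h) = -3*U
L = 51 (L = -3*(-17) = 51)
436/L + 211/(-479) = 436/51 + 211/(-479) = 436*(1/51) + 211*(-1/479) = 436/51 - 211/479 = 198083/24429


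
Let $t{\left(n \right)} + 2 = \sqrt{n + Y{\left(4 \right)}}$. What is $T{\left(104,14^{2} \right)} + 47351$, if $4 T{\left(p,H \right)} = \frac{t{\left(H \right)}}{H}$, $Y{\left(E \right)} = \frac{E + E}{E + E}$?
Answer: $\frac{18561591}{392} + \frac{\sqrt{197}}{784} \approx 47351.0$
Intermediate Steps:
$Y{\left(E \right)} = 1$ ($Y{\left(E \right)} = \frac{2 E}{2 E} = 2 E \frac{1}{2 E} = 1$)
$t{\left(n \right)} = -2 + \sqrt{1 + n}$ ($t{\left(n \right)} = -2 + \sqrt{n + 1} = -2 + \sqrt{1 + n}$)
$T{\left(p,H \right)} = \frac{-2 + \sqrt{1 + H}}{4 H}$ ($T{\left(p,H \right)} = \frac{\left(-2 + \sqrt{1 + H}\right) \frac{1}{H}}{4} = \frac{\frac{1}{H} \left(-2 + \sqrt{1 + H}\right)}{4} = \frac{-2 + \sqrt{1 + H}}{4 H}$)
$T{\left(104,14^{2} \right)} + 47351 = \frac{-2 + \sqrt{1 + 14^{2}}}{4 \cdot 14^{2}} + 47351 = \frac{-2 + \sqrt{1 + 196}}{4 \cdot 196} + 47351 = \frac{1}{4} \cdot \frac{1}{196} \left(-2 + \sqrt{197}\right) + 47351 = \left(- \frac{1}{392} + \frac{\sqrt{197}}{784}\right) + 47351 = \frac{18561591}{392} + \frac{\sqrt{197}}{784}$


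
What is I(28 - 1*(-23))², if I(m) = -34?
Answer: 1156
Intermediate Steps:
I(28 - 1*(-23))² = (-34)² = 1156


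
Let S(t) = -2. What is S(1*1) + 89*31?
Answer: 2757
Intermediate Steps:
S(1*1) + 89*31 = -2 + 89*31 = -2 + 2759 = 2757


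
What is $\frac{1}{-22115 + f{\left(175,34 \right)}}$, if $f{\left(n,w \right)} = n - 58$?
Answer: $- \frac{1}{21998} \approx -4.5459 \cdot 10^{-5}$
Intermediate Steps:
$f{\left(n,w \right)} = -58 + n$
$\frac{1}{-22115 + f{\left(175,34 \right)}} = \frac{1}{-22115 + \left(-58 + 175\right)} = \frac{1}{-22115 + 117} = \frac{1}{-21998} = - \frac{1}{21998}$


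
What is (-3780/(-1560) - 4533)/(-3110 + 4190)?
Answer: -7853/1872 ≈ -4.1950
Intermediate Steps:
(-3780/(-1560) - 4533)/(-3110 + 4190) = (-3780*(-1/1560) - 4533)/1080 = (63/26 - 4533)*(1/1080) = -117795/26*1/1080 = -7853/1872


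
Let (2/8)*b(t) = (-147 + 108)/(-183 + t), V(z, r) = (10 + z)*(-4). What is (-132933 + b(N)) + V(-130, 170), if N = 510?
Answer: -14437429/109 ≈ -1.3245e+5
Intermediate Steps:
V(z, r) = -40 - 4*z
b(t) = -156/(-183 + t) (b(t) = 4*((-147 + 108)/(-183 + t)) = 4*(-39/(-183 + t)) = -156/(-183 + t))
(-132933 + b(N)) + V(-130, 170) = (-132933 - 156/(-183 + 510)) + (-40 - 4*(-130)) = (-132933 - 156/327) + (-40 + 520) = (-132933 - 156*1/327) + 480 = (-132933 - 52/109) + 480 = -14489749/109 + 480 = -14437429/109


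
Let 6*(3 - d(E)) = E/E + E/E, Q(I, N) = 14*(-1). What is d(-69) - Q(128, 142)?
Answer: 50/3 ≈ 16.667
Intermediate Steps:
Q(I, N) = -14
d(E) = 8/3 (d(E) = 3 - (E/E + E/E)/6 = 3 - (1 + 1)/6 = 3 - ⅙*2 = 3 - ⅓ = 8/3)
d(-69) - Q(128, 142) = 8/3 - 1*(-14) = 8/3 + 14 = 50/3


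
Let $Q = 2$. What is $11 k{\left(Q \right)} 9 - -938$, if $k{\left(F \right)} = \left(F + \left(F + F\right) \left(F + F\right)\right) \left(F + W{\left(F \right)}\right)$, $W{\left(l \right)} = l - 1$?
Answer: $6284$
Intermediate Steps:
$W{\left(l \right)} = -1 + l$
$k{\left(F \right)} = \left(-1 + 2 F\right) \left(F + 4 F^{2}\right)$ ($k{\left(F \right)} = \left(F + \left(F + F\right) \left(F + F\right)\right) \left(F + \left(-1 + F\right)\right) = \left(F + 2 F 2 F\right) \left(-1 + 2 F\right) = \left(F + 4 F^{2}\right) \left(-1 + 2 F\right) = \left(-1 + 2 F\right) \left(F + 4 F^{2}\right)$)
$11 k{\left(Q \right)} 9 - -938 = 11 \cdot 2 \left(-1 - 4 + 8 \cdot 2^{2}\right) 9 - -938 = 11 \cdot 2 \left(-1 - 4 + 8 \cdot 4\right) 9 + 938 = 11 \cdot 2 \left(-1 - 4 + 32\right) 9 + 938 = 11 \cdot 2 \cdot 27 \cdot 9 + 938 = 11 \cdot 54 \cdot 9 + 938 = 594 \cdot 9 + 938 = 5346 + 938 = 6284$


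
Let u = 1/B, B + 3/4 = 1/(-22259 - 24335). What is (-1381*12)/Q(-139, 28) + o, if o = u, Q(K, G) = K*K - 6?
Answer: -2958193016/1349983295 ≈ -2.1913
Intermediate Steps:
B = -69893/93188 (B = -3/4 + 1/(-22259 - 24335) = -3/4 + 1/(-46594) = -3/4 - 1/46594 = -69893/93188 ≈ -0.75002)
Q(K, G) = -6 + K**2 (Q(K, G) = K**2 - 6 = -6 + K**2)
u = -93188/69893 (u = 1/(-69893/93188) = -93188/69893 ≈ -1.3333)
o = -93188/69893 ≈ -1.3333
(-1381*12)/Q(-139, 28) + o = (-1381*12)/(-6 + (-139)**2) - 93188/69893 = -16572/(-6 + 19321) - 93188/69893 = -16572/19315 - 93188/69893 = -2958193016/1349983295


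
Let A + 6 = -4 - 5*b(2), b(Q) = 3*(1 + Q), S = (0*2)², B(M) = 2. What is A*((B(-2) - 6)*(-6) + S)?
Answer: -1320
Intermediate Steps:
S = 0 (S = 0² = 0)
b(Q) = 3 + 3*Q
A = -55 (A = -6 + (-4 - 5*(3 + 3*2)) = -6 + (-4 - 5*(3 + 6)) = -6 + (-4 - 5*9) = -6 + (-4 - 45) = -6 - 49 = -55)
A*((B(-2) - 6)*(-6) + S) = -55*((2 - 6)*(-6) + 0) = -55*(-4*(-6) + 0) = -55*(24 + 0) = -55*24 = -1320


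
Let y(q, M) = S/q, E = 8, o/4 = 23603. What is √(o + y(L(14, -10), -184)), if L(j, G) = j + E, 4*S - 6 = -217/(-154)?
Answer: √182781795/44 ≈ 307.27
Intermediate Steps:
o = 94412 (o = 4*23603 = 94412)
S = 163/88 (S = 3/2 + (-217/(-154))/4 = 3/2 + (-217*(-1/154))/4 = 3/2 + (¼)*(31/22) = 3/2 + 31/88 = 163/88 ≈ 1.8523)
L(j, G) = 8 + j (L(j, G) = j + 8 = 8 + j)
y(q, M) = 163/(88*q)
√(o + y(L(14, -10), -184)) = √(94412 + 163/(88*(8 + 14))) = √(94412 + (163/88)/22) = √(94412 + (163/88)*(1/22)) = √(94412 + 163/1936) = √(182781795/1936) = √182781795/44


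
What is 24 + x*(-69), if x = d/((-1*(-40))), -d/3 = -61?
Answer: -11667/40 ≈ -291.67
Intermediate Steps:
d = 183 (d = -3*(-61) = 183)
x = 183/40 (x = 183/((-1*(-40))) = 183/40 ≈ 4.5750)
24 + x*(-69) = 24 + (183/40)*(-69) = 24 - 12627/40 = -11667/40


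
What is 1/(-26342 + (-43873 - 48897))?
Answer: -1/119112 ≈ -8.3955e-6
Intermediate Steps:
1/(-26342 + (-43873 - 48897)) = 1/(-26342 - 92770) = 1/(-119112) = -1/119112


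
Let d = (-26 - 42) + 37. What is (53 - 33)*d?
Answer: -620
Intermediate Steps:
d = -31 (d = -68 + 37 = -31)
(53 - 33)*d = (53 - 33)*(-31) = 20*(-31) = -620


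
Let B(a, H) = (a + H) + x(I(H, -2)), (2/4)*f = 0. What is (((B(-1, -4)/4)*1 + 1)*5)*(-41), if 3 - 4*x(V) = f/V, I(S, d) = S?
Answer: 205/16 ≈ 12.813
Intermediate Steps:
f = 0 (f = 2*0 = 0)
x(V) = ¾ (x(V) = ¾ - 0/V = ¾ - ¼*0 = ¾ + 0 = ¾)
B(a, H) = ¾ + H + a (B(a, H) = (a + H) + ¾ = (H + a) + ¾ = ¾ + H + a)
(((B(-1, -4)/4)*1 + 1)*5)*(-41) = ((((¾ - 4 - 1)/4)*1 + 1)*5)*(-41) = ((-17/4*¼*1 + 1)*5)*(-41) = ((-17/16*1 + 1)*5)*(-41) = ((-17/16 + 1)*5)*(-41) = -1/16*5*(-41) = -5/16*(-41) = 205/16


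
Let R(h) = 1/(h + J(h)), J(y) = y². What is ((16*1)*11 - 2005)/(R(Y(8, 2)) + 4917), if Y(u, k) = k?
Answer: -10974/29503 ≈ -0.37196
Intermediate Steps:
R(h) = 1/(h + h²)
((16*1)*11 - 2005)/(R(Y(8, 2)) + 4917) = ((16*1)*11 - 2005)/(1/(2*(1 + 2)) + 4917) = (16*11 - 2005)/((½)/3 + 4917) = (176 - 2005)/((½)*(⅓) + 4917) = -1829/(⅙ + 4917) = -1829/29503/6 = -1829*6/29503 = -10974/29503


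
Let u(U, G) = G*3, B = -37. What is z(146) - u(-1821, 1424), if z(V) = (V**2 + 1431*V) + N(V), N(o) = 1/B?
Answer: 8360889/37 ≈ 2.2597e+5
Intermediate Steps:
u(U, G) = 3*G
N(o) = -1/37 (N(o) = 1/(-37) = -1/37)
z(V) = -1/37 + V**2 + 1431*V (z(V) = (V**2 + 1431*V) - 1/37 = -1/37 + V**2 + 1431*V)
z(146) - u(-1821, 1424) = (-1/37 + 146**2 + 1431*146) - 3*1424 = (-1/37 + 21316 + 208926) - 1*4272 = 8518953/37 - 4272 = 8360889/37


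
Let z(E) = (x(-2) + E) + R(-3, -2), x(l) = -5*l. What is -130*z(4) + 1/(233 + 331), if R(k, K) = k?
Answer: -806519/564 ≈ -1430.0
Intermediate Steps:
z(E) = 7 + E (z(E) = (-5*(-2) + E) - 3 = (10 + E) - 3 = 7 + E)
-130*z(4) + 1/(233 + 331) = -130*(7 + 4) + 1/(233 + 331) = -130*11 + 1/564 = -1430 + 1/564 = -806519/564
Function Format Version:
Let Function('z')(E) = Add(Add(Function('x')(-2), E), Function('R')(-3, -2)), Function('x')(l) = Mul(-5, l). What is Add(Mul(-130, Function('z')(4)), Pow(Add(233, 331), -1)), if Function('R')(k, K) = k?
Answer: Rational(-806519, 564) ≈ -1430.0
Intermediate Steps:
Function('z')(E) = Add(7, E) (Function('z')(E) = Add(Add(Mul(-5, -2), E), -3) = Add(Add(10, E), -3) = Add(7, E))
Add(Mul(-130, Function('z')(4)), Pow(Add(233, 331), -1)) = Add(Mul(-130, Add(7, 4)), Pow(Add(233, 331), -1)) = Add(Mul(-130, 11), Pow(564, -1)) = Add(-1430, Rational(1, 564)) = Rational(-806519, 564)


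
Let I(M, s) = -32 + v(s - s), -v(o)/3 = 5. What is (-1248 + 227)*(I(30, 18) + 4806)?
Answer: -4858939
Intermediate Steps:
v(o) = -15 (v(o) = -3*5 = -15)
I(M, s) = -47 (I(M, s) = -32 - 15 = -47)
(-1248 + 227)*(I(30, 18) + 4806) = (-1248 + 227)*(-47 + 4806) = -1021*4759 = -4858939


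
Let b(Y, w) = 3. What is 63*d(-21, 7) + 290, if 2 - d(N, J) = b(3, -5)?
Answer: 227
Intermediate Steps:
d(N, J) = -1 (d(N, J) = 2 - 1*3 = 2 - 3 = -1)
63*d(-21, 7) + 290 = 63*(-1) + 290 = -63 + 290 = 227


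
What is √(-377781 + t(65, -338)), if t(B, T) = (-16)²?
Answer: 5*I*√15101 ≈ 614.43*I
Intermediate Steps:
t(B, T) = 256
√(-377781 + t(65, -338)) = √(-377781 + 256) = √(-377525) = 5*I*√15101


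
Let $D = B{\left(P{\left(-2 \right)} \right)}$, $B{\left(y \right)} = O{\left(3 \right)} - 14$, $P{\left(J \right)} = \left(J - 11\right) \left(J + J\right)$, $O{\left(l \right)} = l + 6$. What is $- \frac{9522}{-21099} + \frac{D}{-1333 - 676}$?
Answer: $\frac{6411731}{14129297} \approx 0.45379$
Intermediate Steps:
$O{\left(l \right)} = 6 + l$
$P{\left(J \right)} = 2 J \left(-11 + J\right)$ ($P{\left(J \right)} = \left(-11 + J\right) 2 J = 2 J \left(-11 + J\right)$)
$B{\left(y \right)} = -5$ ($B{\left(y \right)} = \left(6 + 3\right) - 14 = 9 - 14 = -5$)
$D = -5$
$- \frac{9522}{-21099} + \frac{D}{-1333 - 676} = - \frac{9522}{-21099} - \frac{5}{-1333 - 676} = \left(-9522\right) \left(- \frac{1}{21099}\right) - \frac{5}{-1333 - 676} = \frac{3174}{7033} - \frac{5}{-2009} = \frac{3174}{7033} - - \frac{5}{2009} = \frac{3174}{7033} + \frac{5}{2009} = \frac{6411731}{14129297}$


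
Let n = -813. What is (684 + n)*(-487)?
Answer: 62823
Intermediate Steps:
(684 + n)*(-487) = (684 - 813)*(-487) = -129*(-487) = 62823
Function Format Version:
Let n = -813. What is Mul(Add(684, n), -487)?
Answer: 62823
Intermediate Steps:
Mul(Add(684, n), -487) = Mul(Add(684, -813), -487) = Mul(-129, -487) = 62823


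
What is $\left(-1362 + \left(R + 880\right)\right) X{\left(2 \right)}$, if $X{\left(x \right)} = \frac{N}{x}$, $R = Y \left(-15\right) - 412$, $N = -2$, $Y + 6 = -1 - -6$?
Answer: $879$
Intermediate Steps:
$Y = -1$ ($Y = -6 - -5 = -6 + \left(-1 + 6\right) = -6 + 5 = -1$)
$R = -397$ ($R = \left(-1\right) \left(-15\right) - 412 = 15 - 412 = -397$)
$X{\left(x \right)} = - \frac{2}{x}$
$\left(-1362 + \left(R + 880\right)\right) X{\left(2 \right)} = \left(-1362 + \left(-397 + 880\right)\right) \left(- \frac{2}{2}\right) = \left(-1362 + 483\right) \left(\left(-2\right) \frac{1}{2}\right) = \left(-879\right) \left(-1\right) = 879$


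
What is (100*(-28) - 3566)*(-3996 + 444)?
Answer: 22612032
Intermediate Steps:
(100*(-28) - 3566)*(-3996 + 444) = (-2800 - 3566)*(-3552) = -6366*(-3552) = 22612032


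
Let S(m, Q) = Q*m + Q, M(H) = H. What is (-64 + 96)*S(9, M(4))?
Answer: 1280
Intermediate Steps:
S(m, Q) = Q + Q*m
(-64 + 96)*S(9, M(4)) = (-64 + 96)*(4*(1 + 9)) = 32*(4*10) = 32*40 = 1280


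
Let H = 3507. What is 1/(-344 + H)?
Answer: 1/3163 ≈ 0.00031616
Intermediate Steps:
1/(-344 + H) = 1/(-344 + 3507) = 1/3163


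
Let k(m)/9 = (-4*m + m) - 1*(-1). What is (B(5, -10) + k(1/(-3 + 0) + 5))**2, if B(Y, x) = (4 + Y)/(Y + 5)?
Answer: 1347921/100 ≈ 13479.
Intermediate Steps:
B(Y, x) = (4 + Y)/(5 + Y)
k(m) = 9 - 27*m (k(m) = 9*((-4*m + m) - 1*(-1)) = 9*(-3*m + 1) = 9*(1 - 3*m) = 9 - 27*m)
(B(5, -10) + k(1/(-3 + 0) + 5))**2 = ((4 + 5)/(5 + 5) + (9 - 27*(1/(-3 + 0) + 5)))**2 = (9/10 + (9 - 27*(1/(-3) + 5)))**2 = ((1/10)*9 + (9 - 27*(-1/3 + 5)))**2 = (9/10 + (9 - 27*14/3))**2 = (9/10 + (9 - 126))**2 = (9/10 - 117)**2 = (-1161/10)**2 = 1347921/100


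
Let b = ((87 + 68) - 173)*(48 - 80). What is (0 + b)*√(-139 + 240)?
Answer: 576*√101 ≈ 5788.7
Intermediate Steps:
b = 576 (b = (155 - 173)*(-32) = -18*(-32) = 576)
(0 + b)*√(-139 + 240) = (0 + 576)*√(-139 + 240) = 576*√101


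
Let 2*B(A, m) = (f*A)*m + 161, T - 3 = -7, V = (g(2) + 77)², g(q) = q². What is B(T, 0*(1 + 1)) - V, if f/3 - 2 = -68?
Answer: -12961/2 ≈ -6480.5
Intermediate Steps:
f = -198 (f = 6 + 3*(-68) = 6 - 204 = -198)
V = 6561 (V = (2² + 77)² = (4 + 77)² = 81² = 6561)
T = -4 (T = 3 - 7 = -4)
B(A, m) = 161/2 - 99*A*m (B(A, m) = ((-198*A)*m + 161)/2 = (-198*A*m + 161)/2 = (161 - 198*A*m)/2 = 161/2 - 99*A*m)
B(T, 0*(1 + 1)) - V = (161/2 - 99*(-4)*0*(1 + 1)) - 1*6561 = (161/2 - 99*(-4)*0*2) - 6561 = (161/2 - 99*(-4)*0) - 6561 = (161/2 + 0) - 6561 = 161/2 - 6561 = -12961/2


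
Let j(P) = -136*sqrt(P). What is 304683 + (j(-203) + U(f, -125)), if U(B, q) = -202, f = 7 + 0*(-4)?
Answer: 304481 - 136*I*sqrt(203) ≈ 3.0448e+5 - 1937.7*I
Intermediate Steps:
f = 7 (f = 7 + 0 = 7)
304683 + (j(-203) + U(f, -125)) = 304683 + (-136*I*sqrt(203) - 202) = 304683 + (-202 - 136*I*sqrt(203)) = 304481 - 136*I*sqrt(203)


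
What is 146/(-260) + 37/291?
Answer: -16433/37830 ≈ -0.43439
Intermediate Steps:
146/(-260) + 37/291 = 146*(-1/260) + 37*(1/291) = -73/130 + 37/291 = -16433/37830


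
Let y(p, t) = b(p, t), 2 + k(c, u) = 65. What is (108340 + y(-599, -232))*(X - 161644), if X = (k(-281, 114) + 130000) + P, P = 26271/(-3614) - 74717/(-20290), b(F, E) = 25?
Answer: -90279601628771/26377 ≈ -3.4227e+9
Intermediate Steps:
k(c, u) = 63 (k(c, u) = -2 + 65 = 63)
P = -473042/131885 (P = 26271*(-1/3614) - 74717*(-1/20290) = -189/26 + 74717/20290 = -473042/131885 ≈ -3.5868)
y(p, t) = 25
X = 17152885713/131885 (X = (63 + 130000) - 473042/131885 = 130063 - 473042/131885 = 17152885713/131885 ≈ 1.3006e+5)
(108340 + y(-599, -232))*(X - 161644) = (108340 + 25)*(17152885713/131885 - 161644) = 108365*(-4165533227/131885) = -90279601628771/26377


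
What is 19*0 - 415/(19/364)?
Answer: -151060/19 ≈ -7950.5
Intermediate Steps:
19*0 - 415/(19/364) = 0 - 415/(19*(1/364)) = 0 - 415/19/364 = 0 - 415*364/19 = 0 - 151060/19 = -151060/19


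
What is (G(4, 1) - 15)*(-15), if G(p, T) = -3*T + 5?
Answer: 195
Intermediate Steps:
G(p, T) = 5 - 3*T
(G(4, 1) - 15)*(-15) = ((5 - 3*1) - 15)*(-15) = ((5 - 3) - 15)*(-15) = (2 - 15)*(-15) = -13*(-15) = 195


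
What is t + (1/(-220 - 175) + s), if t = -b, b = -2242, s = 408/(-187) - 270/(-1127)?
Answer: 10969136023/4896815 ≈ 2240.1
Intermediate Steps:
s = -24078/12397 (s = 408*(-1/187) - 270*(-1/1127) = -24/11 + 270/1127 = -24078/12397 ≈ -1.9422)
t = 2242 (t = -1*(-2242) = 2242)
t + (1/(-220 - 175) + s) = 2242 + (1/(-220 - 175) - 24078/12397) = 2242 + (1/(-395) - 24078/12397) = 2242 + (-1/395 - 24078/12397) = 2242 - 9523207/4896815 = 10969136023/4896815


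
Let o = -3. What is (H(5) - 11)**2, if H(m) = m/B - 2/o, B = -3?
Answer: 144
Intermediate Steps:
H(m) = 2/3 - m/3 (H(m) = m/(-3) - 2/(-3) = m*(-1/3) - 2*(-1/3) = -m/3 + 2/3 = 2/3 - m/3)
(H(5) - 11)**2 = ((2/3 - 1/3*5) - 11)**2 = ((2/3 - 5/3) - 11)**2 = (-1 - 11)**2 = (-12)**2 = 144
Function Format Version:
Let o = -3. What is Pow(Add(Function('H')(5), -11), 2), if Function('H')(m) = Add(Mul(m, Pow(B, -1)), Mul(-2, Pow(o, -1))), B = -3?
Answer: 144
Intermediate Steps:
Function('H')(m) = Add(Rational(2, 3), Mul(Rational(-1, 3), m)) (Function('H')(m) = Add(Mul(m, Pow(-3, -1)), Mul(-2, Pow(-3, -1))) = Add(Mul(m, Rational(-1, 3)), Mul(-2, Rational(-1, 3))) = Add(Mul(Rational(-1, 3), m), Rational(2, 3)) = Add(Rational(2, 3), Mul(Rational(-1, 3), m)))
Pow(Add(Function('H')(5), -11), 2) = Pow(Add(Add(Rational(2, 3), Mul(Rational(-1, 3), 5)), -11), 2) = Pow(Add(Add(Rational(2, 3), Rational(-5, 3)), -11), 2) = Pow(Add(-1, -11), 2) = Pow(-12, 2) = 144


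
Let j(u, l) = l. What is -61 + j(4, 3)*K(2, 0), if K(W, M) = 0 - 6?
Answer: -79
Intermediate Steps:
K(W, M) = -6
-61 + j(4, 3)*K(2, 0) = -61 + 3*(-6) = -61 - 18 = -79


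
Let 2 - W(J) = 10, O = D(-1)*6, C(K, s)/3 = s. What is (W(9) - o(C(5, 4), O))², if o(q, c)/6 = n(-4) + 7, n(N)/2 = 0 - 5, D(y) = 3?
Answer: 100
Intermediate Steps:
C(K, s) = 3*s
n(N) = -10 (n(N) = 2*(0 - 5) = 2*(-5) = -10)
O = 18 (O = 3*6 = 18)
o(q, c) = -18 (o(q, c) = 6*(-10 + 7) = 6*(-3) = -18)
W(J) = -8 (W(J) = 2 - 1*10 = 2 - 10 = -8)
(W(9) - o(C(5, 4), O))² = (-8 - 1*(-18))² = (-8 + 18)² = 10² = 100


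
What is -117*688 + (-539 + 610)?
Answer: -80425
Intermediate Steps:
-117*688 + (-539 + 610) = -80496 + 71 = -80425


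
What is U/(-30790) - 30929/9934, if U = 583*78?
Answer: -702021313/152933930 ≈ -4.5904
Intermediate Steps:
U = 45474
U/(-30790) - 30929/9934 = 45474/(-30790) - 30929/9934 = 45474*(-1/30790) - 30929*1/9934 = -22737/15395 - 30929/9934 = -702021313/152933930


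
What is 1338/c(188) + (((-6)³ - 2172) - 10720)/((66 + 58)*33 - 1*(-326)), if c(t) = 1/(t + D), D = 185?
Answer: 1102447912/2209 ≈ 4.9907e+5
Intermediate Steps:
c(t) = 1/(185 + t) (c(t) = 1/(t + 185) = 1/(185 + t))
1338/c(188) + (((-6)³ - 2172) - 10720)/((66 + 58)*33 - 1*(-326)) = 1338/(1/(185 + 188)) + (((-6)³ - 2172) - 10720)/((66 + 58)*33 - 1*(-326)) = 1338/(1/373) + ((-216 - 2172) - 10720)/(124*33 + 326) = 1338/(1/373) + (-2388 - 10720)/(4092 + 326) = 1338*373 - 13108/4418 = 499074 - 13108*1/4418 = 499074 - 6554/2209 = 1102447912/2209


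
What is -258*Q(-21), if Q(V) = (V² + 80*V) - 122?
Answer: 351138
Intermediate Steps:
Q(V) = -122 + V² + 80*V
-258*Q(-21) = -258*(-122 + (-21)² + 80*(-21)) = -258*(-122 + 441 - 1680) = -258*(-1361) = 351138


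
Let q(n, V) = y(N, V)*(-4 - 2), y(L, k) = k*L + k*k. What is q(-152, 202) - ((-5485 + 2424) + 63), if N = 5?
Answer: -247886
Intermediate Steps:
y(L, k) = k² + L*k (y(L, k) = L*k + k² = k² + L*k)
q(n, V) = -6*V*(5 + V) (q(n, V) = (V*(5 + V))*(-4 - 2) = (V*(5 + V))*(-6) = -6*V*(5 + V))
q(-152, 202) - ((-5485 + 2424) + 63) = -6*202*(5 + 202) - ((-5485 + 2424) + 63) = -6*202*207 - (-3061 + 63) = -250884 - 1*(-2998) = -250884 + 2998 = -247886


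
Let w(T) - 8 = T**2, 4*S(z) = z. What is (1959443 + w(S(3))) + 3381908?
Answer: 85461753/16 ≈ 5.3414e+6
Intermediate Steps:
S(z) = z/4
w(T) = 8 + T**2
(1959443 + w(S(3))) + 3381908 = (1959443 + (8 + ((1/4)*3)**2)) + 3381908 = (1959443 + (8 + (3/4)**2)) + 3381908 = (1959443 + (8 + 9/16)) + 3381908 = (1959443 + 137/16) + 3381908 = 31351225/16 + 3381908 = 85461753/16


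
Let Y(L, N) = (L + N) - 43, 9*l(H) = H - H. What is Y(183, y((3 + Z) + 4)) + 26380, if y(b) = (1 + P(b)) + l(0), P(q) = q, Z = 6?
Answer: 26534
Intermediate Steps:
l(H) = 0 (l(H) = (H - H)/9 = (⅑)*0 = 0)
y(b) = 1 + b (y(b) = (1 + b) + 0 = 1 + b)
Y(L, N) = -43 + L + N
Y(183, y((3 + Z) + 4)) + 26380 = (-43 + 183 + (1 + ((3 + 6) + 4))) + 26380 = (-43 + 183 + (1 + (9 + 4))) + 26380 = (-43 + 183 + (1 + 13)) + 26380 = (-43 + 183 + 14) + 26380 = 154 + 26380 = 26534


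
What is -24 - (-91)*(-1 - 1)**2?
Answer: 340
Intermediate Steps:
-24 - (-91)*(-1 - 1)**2 = -24 - (-91)*(-2)**2 = -24 - (-91)*4 = -24 - 91*(-4) = -24 + 364 = 340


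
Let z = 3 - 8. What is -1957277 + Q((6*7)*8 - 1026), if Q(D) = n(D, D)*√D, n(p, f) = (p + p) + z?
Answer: -1957277 - 1385*I*√690 ≈ -1.9573e+6 - 36381.0*I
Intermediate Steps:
z = -5
n(p, f) = -5 + 2*p (n(p, f) = (p + p) - 5 = 2*p - 5 = -5 + 2*p)
Q(D) = √D*(-5 + 2*D) (Q(D) = (-5 + 2*D)*√D = √D*(-5 + 2*D))
-1957277 + Q((6*7)*8 - 1026) = -1957277 + √((6*7)*8 - 1026)*(-5 + 2*((6*7)*8 - 1026)) = -1957277 + √(42*8 - 1026)*(-5 + 2*(42*8 - 1026)) = -1957277 + √(336 - 1026)*(-5 + 2*(336 - 1026)) = -1957277 + √(-690)*(-5 + 2*(-690)) = -1957277 + (I*√690)*(-5 - 1380) = -1957277 + (I*√690)*(-1385) = -1957277 - 1385*I*√690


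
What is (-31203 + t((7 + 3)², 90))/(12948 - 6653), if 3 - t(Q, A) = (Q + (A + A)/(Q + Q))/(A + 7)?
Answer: -30265009/6106150 ≈ -4.9565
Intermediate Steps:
t(Q, A) = 3 - (Q + A/Q)/(7 + A) (t(Q, A) = 3 - (Q + (A + A)/(Q + Q))/(A + 7) = 3 - (Q + (2*A)/((2*Q)))/(7 + A) = 3 - (Q + (2*A)*(1/(2*Q)))/(7 + A) = 3 - (Q + A/Q)/(7 + A))
(-31203 + t((7 + 3)², 90))/(12948 - 6653) = (-31203 + (-1*90 - ((7 + 3)²)² + 21*(7 + 3)² + 3*90*(7 + 3)²)/(((7 + 3)²)*(7 + 90)))/(12948 - 6653) = (-31203 + (-90 - (10²)² + 21*10² + 3*90*10²)/(10²*97))/6295 = (-31203 + (1/97)*(-90 - 1*100² + 21*100 + 3*90*100)/100)*(1/6295) = (-31203 + (1/100)*(1/97)*(-90 - 1*10000 + 2100 + 27000))*(1/6295) = (-31203 + (1/100)*(1/97)*(-90 - 10000 + 2100 + 27000))*(1/6295) = (-31203 + (1/100)*(1/97)*19010)*(1/6295) = (-31203 + 1901/970)*(1/6295) = -30265009/970*1/6295 = -30265009/6106150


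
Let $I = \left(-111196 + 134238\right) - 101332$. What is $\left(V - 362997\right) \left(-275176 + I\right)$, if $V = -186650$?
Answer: $194281526502$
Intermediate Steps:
$I = -78290$ ($I = 23042 - 101332 = -78290$)
$\left(V - 362997\right) \left(-275176 + I\right) = \left(-186650 - 362997\right) \left(-275176 - 78290\right) = \left(-549647\right) \left(-353466\right) = 194281526502$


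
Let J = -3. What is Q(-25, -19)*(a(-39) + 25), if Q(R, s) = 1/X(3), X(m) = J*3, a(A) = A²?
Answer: -1546/9 ≈ -171.78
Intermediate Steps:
X(m) = -9 (X(m) = -3*3 = -9)
Q(R, s) = -⅑ (Q(R, s) = 1/(-9) = -⅑)
Q(-25, -19)*(a(-39) + 25) = -((-39)² + 25)/9 = -(1521 + 25)/9 = -⅑*1546 = -1546/9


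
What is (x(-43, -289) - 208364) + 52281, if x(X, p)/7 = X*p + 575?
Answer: -65069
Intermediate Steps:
x(X, p) = 4025 + 7*X*p (x(X, p) = 7*(X*p + 575) = 7*(575 + X*p) = 4025 + 7*X*p)
(x(-43, -289) - 208364) + 52281 = ((4025 + 7*(-43)*(-289)) - 208364) + 52281 = ((4025 + 86989) - 208364) + 52281 = (91014 - 208364) + 52281 = -117350 + 52281 = -65069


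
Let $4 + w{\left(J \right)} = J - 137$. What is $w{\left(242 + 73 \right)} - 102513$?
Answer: $-102339$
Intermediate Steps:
$w{\left(J \right)} = -141 + J$ ($w{\left(J \right)} = -4 + \left(J - 137\right) = -4 + \left(-137 + J\right) = -141 + J$)
$w{\left(242 + 73 \right)} - 102513 = \left(-141 + \left(242 + 73\right)\right) - 102513 = \left(-141 + 315\right) - 102513 = 174 - 102513 = -102339$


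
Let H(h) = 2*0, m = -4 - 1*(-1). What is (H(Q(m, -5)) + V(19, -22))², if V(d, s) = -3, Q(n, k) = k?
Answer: 9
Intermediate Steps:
m = -3 (m = -4 + 1 = -3)
H(h) = 0
(H(Q(m, -5)) + V(19, -22))² = (0 - 3)² = (-3)² = 9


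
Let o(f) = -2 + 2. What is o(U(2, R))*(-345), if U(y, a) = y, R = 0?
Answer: 0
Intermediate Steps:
o(f) = 0
o(U(2, R))*(-345) = 0*(-345) = 0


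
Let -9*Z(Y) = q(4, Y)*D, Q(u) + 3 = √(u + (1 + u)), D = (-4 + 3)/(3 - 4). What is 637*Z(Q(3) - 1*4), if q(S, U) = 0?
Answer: 0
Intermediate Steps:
D = 1 (D = -1/(-1) = -1*(-1) = 1)
Q(u) = -3 + √(1 + 2*u) (Q(u) = -3 + √(u + (1 + u)) = -3 + √(1 + 2*u))
Z(Y) = 0 (Z(Y) = -0 = -⅑*0 = 0)
637*Z(Q(3) - 1*4) = 637*0 = 0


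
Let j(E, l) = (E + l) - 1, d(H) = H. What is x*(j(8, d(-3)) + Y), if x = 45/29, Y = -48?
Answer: -1980/29 ≈ -68.276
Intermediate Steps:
j(E, l) = -1 + E + l
x = 45/29 (x = 45*(1/29) = 45/29 ≈ 1.5517)
x*(j(8, d(-3)) + Y) = 45*((-1 + 8 - 3) - 48)/29 = 45*(4 - 48)/29 = (45/29)*(-44) = -1980/29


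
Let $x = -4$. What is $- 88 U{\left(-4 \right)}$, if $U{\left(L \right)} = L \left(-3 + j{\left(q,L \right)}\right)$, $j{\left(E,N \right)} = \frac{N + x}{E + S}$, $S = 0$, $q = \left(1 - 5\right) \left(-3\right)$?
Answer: $- \frac{3872}{3} \approx -1290.7$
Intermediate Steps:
$q = 12$ ($q = \left(-4\right) \left(-3\right) = 12$)
$j{\left(E,N \right)} = \frac{-4 + N}{E}$ ($j{\left(E,N \right)} = \frac{N - 4}{E + 0} = \frac{-4 + N}{E}$)
$U{\left(L \right)} = L \left(- \frac{10}{3} + \frac{L}{12}\right)$ ($U{\left(L \right)} = L \left(-3 + \frac{-4 + L}{12}\right) = L \left(-3 + \left(- \frac{1}{3} + \frac{L}{12}\right)\right) = L \left(- \frac{10}{3} + \frac{L}{12}\right)$)
$- 88 U{\left(-4 \right)} = - 88 \cdot \frac{1}{12} \left(-4\right) \left(-40 - 4\right) = - 88 \cdot \frac{1}{12} \left(-4\right) \left(-44\right) = \left(-88\right) \frac{44}{3} = - \frac{3872}{3}$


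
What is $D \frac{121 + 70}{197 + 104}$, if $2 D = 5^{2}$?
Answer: $\frac{4775}{602} \approx 7.9319$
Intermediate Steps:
$D = \frac{25}{2}$ ($D = \frac{5^{2}}{2} = \frac{1}{2} \cdot 25 = \frac{25}{2} \approx 12.5$)
$D \frac{121 + 70}{197 + 104} = \frac{25 \frac{121 + 70}{197 + 104}}{2} = \frac{25 \cdot \frac{191}{301}}{2} = \frac{25 \cdot 191 \cdot \frac{1}{301}}{2} = \frac{25}{2} \cdot \frac{191}{301} = \frac{4775}{602}$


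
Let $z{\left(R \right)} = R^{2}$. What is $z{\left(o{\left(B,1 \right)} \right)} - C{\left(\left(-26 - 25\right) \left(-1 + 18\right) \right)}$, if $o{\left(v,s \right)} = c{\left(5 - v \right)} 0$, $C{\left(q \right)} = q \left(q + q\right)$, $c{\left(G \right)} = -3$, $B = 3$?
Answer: $-1503378$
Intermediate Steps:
$C{\left(q \right)} = 2 q^{2}$ ($C{\left(q \right)} = q 2 q = 2 q^{2}$)
$o{\left(v,s \right)} = 0$ ($o{\left(v,s \right)} = \left(-3\right) 0 = 0$)
$z{\left(o{\left(B,1 \right)} \right)} - C{\left(\left(-26 - 25\right) \left(-1 + 18\right) \right)} = 0^{2} - 2 \left(\left(-26 - 25\right) \left(-1 + 18\right)\right)^{2} = 0 - 2 \left(\left(-51\right) 17\right)^{2} = 0 - 2 \left(-867\right)^{2} = 0 - 2 \cdot 751689 = 0 - 1503378 = -1503378$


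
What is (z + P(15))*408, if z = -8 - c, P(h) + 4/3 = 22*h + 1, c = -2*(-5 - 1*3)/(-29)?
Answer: 3812488/29 ≈ 1.3147e+5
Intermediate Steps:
c = -16/29 (c = -2*(-5 - 3)*(-1)/29 = -(-16)*(-1)/29 = -2*8/29 = -16/29 ≈ -0.55172)
P(h) = -1/3 + 22*h (P(h) = -4/3 + (22*h + 1) = -4/3 + (1 + 22*h) = -1/3 + 22*h)
z = -216/29 (z = -8 - 1*(-16/29) = -8 + 16/29 = -216/29 ≈ -7.4483)
(z + P(15))*408 = (-216/29 + (-1/3 + 22*15))*408 = (-216/29 + (-1/3 + 330))*408 = (-216/29 + 989/3)*408 = (28033/87)*408 = 3812488/29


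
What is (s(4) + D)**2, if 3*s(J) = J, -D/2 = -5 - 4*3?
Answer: 11236/9 ≈ 1248.4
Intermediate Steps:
D = 34 (D = -2*(-5 - 4*3) = -2*(-5 - 12) = -2*(-17) = 34)
s(J) = J/3
(s(4) + D)**2 = ((1/3)*4 + 34)**2 = (4/3 + 34)**2 = (106/3)**2 = 11236/9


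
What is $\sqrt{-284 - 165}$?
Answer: $i \sqrt{449} \approx 21.19 i$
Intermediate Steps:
$\sqrt{-284 - 165} = \sqrt{-449} = i \sqrt{449}$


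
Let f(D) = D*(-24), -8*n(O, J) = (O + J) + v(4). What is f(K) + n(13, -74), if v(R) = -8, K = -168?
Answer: 32325/8 ≈ 4040.6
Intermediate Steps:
n(O, J) = 1 - J/8 - O/8 (n(O, J) = -((O + J) - 8)/8 = -((J + O) - 8)/8 = -(-8 + J + O)/8 = 1 - J/8 - O/8)
f(D) = -24*D
f(K) + n(13, -74) = -24*(-168) + (1 - ⅛*(-74) - ⅛*13) = 4032 + (1 + 37/4 - 13/8) = 4032 + 69/8 = 32325/8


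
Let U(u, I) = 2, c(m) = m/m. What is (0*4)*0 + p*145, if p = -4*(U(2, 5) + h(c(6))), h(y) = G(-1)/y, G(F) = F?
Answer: -580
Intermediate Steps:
c(m) = 1
h(y) = -1/y
p = -4 (p = -4*(2 - 1/1) = -4*(2 - 1*1) = -4*(2 - 1) = -4*1 = -4)
(0*4)*0 + p*145 = (0*4)*0 - 4*145 = 0*0 - 580 = 0 - 580 = -580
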